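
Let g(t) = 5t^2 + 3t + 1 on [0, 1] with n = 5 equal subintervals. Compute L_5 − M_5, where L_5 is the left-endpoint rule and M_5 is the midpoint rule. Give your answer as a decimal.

-0.75

L_5 = 3.4.
M_5 = 4.15.
L_5 − M_5 = -0.75.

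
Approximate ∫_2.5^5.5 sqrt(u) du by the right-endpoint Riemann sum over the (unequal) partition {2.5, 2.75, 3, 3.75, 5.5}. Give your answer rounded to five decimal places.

Subinterval widths: 0.25, 0.25, 0.75, 1.75.
Right endpoints: 2.75, 3, 3.75, 5.5.
f(2.75) ≈ 1.65831, f(3) ≈ 1.73205, f(3.75) ≈ 1.93649, f(5.5) ≈ 2.34521.
Sum = Σ Δu_i · f(u_i).
Sum ≈ 6.40407.

6.40407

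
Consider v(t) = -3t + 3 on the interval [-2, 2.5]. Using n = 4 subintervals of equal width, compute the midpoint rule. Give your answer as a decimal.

10.125

Δt = (2.5 − (-2))/4 = 1.125.
Midpoints: -1.4375, -0.3125, 0.8125, 1.9375.
v(-1.4375) = 7.3125, v(-0.3125) = 3.9375, v(0.8125) = 0.5625, v(1.9375) = -2.8125.
Sum = Δt · [v(-1.4375) + v(-0.3125) + v(0.8125) + v(1.9375)].
Sum = 10.125.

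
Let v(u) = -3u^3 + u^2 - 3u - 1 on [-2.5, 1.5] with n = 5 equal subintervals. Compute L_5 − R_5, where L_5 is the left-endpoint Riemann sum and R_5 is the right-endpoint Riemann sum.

L_5 = 65.38.
R_5 = 6.98.
L_5 − R_5 = 58.4.

58.4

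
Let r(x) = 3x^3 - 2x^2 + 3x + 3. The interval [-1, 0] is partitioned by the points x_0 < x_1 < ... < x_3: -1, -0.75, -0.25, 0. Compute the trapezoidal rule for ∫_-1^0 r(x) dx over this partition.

-0.0859375

Subinterval widths: 0.25, 0.5, 0.25.
r(-1) = -5, r(-0.75) = -1.640625, r(-0.25) = 2.078125, r(0) = 3.
On each subinterval the trapezoid contributes (Δx_i/2)·[r(x_{i-1}) + r(x_i)].
Sum = -0.0859375.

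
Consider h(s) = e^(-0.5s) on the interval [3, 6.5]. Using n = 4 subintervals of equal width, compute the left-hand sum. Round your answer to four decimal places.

0.4552

Δs = (6.5 − 3)/4 = 0.875.
Left endpoints: 3, 3.875, 4.75, 5.625.
h(3) ≈ 0.2231, h(3.875) ≈ 0.1441, h(4.75) ≈ 0.0930, h(5.625) ≈ 0.0601.
Sum = Δs · [h(3) + h(3.875) + h(4.75) + h(5.625)].
Sum ≈ 0.4552.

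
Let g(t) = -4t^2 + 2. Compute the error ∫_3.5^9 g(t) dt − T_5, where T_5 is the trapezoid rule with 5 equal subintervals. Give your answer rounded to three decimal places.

Exact integral: ∫_3.5^9 g(t) dt ≈ -903.83333.
T_5 = -908.27.
Error ≈ -903.83333 − (-908.27) ≈ 4.437.

4.437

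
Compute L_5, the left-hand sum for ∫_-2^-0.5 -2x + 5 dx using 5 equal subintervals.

11.7

Δx = (-0.5 − (-2))/5 = 0.3.
Left endpoints: -2, -1.7, -1.4, -1.1, -0.8.
f(-2) = 9, f(-1.7) = 8.4, f(-1.4) = 7.8, f(-1.1) = 7.2, f(-0.8) = 6.6.
Sum = Δx · [f(-2) + f(-1.7) + f(-1.4) + f(-1.1) + f(-0.8)].
Sum = 11.7.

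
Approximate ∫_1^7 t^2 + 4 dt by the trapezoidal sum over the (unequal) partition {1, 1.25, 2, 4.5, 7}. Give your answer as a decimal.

143.28125

Subinterval widths: 0.25, 0.75, 2.5, 2.5.
f(1) = 5, f(1.25) = 5.5625, f(2) = 8, f(4.5) = 24.25, f(7) = 53.
On each subinterval the trapezoid contributes (Δt_i/2)·[f(t_{i-1}) + f(t_i)].
Sum = 143.28125.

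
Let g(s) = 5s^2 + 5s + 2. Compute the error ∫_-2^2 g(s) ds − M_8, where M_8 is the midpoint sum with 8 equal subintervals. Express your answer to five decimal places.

0.41667

Exact integral: ∫_-2^2 g(s) ds ≈ 34.6666667.
M_8 = 34.25.
Error ≈ 34.6666667 − 34.25 ≈ 0.41667.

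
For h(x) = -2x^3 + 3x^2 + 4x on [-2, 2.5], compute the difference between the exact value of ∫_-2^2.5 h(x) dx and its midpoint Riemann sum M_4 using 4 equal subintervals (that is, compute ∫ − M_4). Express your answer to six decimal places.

0.711914

Exact integral: ∫_-2^2.5 h(x) dx = 16.59375.
M_4 ≈ 15.88183594.
Error ≈ 16.59375 − 15.88183594 ≈ 0.711914.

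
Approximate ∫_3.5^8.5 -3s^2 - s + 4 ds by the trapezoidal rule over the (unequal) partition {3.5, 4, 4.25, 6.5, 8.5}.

Subinterval widths: 0.5, 0.25, 2.25, 2.
f(3.5) = -36.25, f(4) = -48, f(4.25) = -54.4375, f(6.5) = -129.25, f(8.5) = -221.25.
On each subinterval the trapezoid contributes (Δs_i/2)·[f(s_{i-1}) + f(s_i)].
Sum = -591.015625.

-591.015625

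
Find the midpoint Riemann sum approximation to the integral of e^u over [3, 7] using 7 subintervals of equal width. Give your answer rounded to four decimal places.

Δu = (7 − 3)/7 = 4/7.
Midpoints: 23/7, 27/7, 31/7, 5, 39/7, 43/7, 47/7.
f(23/7) ≈ 26.7281, f(27/7) ≈ 47.3299, f(31/7) ≈ 83.8116, f(5) ≈ 148.4132, f(39/7) ≈ 262.8093, f(43/7) ≈ 465.3813, f(47/7) ≈ 824.0949.
Sum = Δu · [f(23/7) + f(27/7) + f(31/7) + ...].
Sum ≈ 1062.0390.

1062.0390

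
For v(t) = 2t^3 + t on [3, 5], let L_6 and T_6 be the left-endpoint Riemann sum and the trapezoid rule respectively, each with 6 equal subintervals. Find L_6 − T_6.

L_6 ≈ 247.888889.
T_6 ≈ 280.888889.
L_6 − T_6 = -33.

-33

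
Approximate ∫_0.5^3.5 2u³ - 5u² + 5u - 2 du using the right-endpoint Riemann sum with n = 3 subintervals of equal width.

51.5

Δu = (3.5 − 0.5)/3 = 1.
Right endpoints: 1.5, 2.5, 3.5.
f(1.5) = 1, f(2.5) = 10.5, f(3.5) = 40.
Sum = Δu · [f(1.5) + f(2.5) + f(3.5)].
Sum = 51.5.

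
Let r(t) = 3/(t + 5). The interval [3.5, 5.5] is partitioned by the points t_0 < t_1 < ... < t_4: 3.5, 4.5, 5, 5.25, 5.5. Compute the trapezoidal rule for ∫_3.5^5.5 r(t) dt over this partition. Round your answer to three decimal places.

Subinterval widths: 1, 0.5, 0.25, 0.25.
r(3.5) = 6/17, r(4.5) = 6/19, r(5) = 0.3, r(5.25) = 12/41, r(5.5) = 2/7.
On each subinterval the trapezoid contributes (Δt_i/2)·[r(t_{i-1}) + r(t_i)].
Sum ≈ 0.635.

0.635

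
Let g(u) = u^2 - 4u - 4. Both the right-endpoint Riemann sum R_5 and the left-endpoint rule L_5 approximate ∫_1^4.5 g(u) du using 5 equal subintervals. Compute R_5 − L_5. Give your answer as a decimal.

3.675

R_5 = -20.335.
L_5 = -24.01.
R_5 − L_5 = 3.675.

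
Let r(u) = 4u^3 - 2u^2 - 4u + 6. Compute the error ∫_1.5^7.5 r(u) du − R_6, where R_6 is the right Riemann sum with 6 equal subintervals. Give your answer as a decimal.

Exact integral: ∫_1.5^7.5 r(u) du = 2808.
R_6 = 3631.
Error = 2808 − 3631 = -823.

-823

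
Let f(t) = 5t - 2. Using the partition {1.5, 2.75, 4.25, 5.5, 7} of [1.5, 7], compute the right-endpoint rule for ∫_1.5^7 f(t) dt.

Subinterval widths: 1.25, 1.5, 1.25, 1.5.
Right endpoints: 2.75, 4.25, 5.5, 7.
f(2.75) = 11.75, f(4.25) = 19.25, f(5.5) = 25.5, f(7) = 33.
Sum = Σ Δt_i · f(t_i).
Sum = 124.9375.

124.9375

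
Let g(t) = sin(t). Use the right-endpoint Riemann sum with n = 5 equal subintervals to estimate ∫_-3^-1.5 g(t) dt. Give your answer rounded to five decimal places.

Δt = (-1.5 − (-3))/5 = 0.3.
Right endpoints: -2.7, -2.4, -2.1, -1.8, -1.5.
g(-2.7) ≈ -0.42738, g(-2.4) ≈ -0.67546, g(-2.1) ≈ -0.86321, g(-1.8) ≈ -0.97385, g(-1.5) ≈ -0.99749.
Sum = Δt · [g(-2.7) + g(-2.4) + g(-2.1) + g(-1.8) + g(-1.5)].
Sum ≈ -1.18122.

-1.18122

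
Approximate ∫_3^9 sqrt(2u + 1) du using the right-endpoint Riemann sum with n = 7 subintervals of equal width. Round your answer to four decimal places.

22.1581

Δu = (9 − 3)/7 = 6/7.
Right endpoints: 27/7, 33/7, 39/7, 45/7, 51/7, 57/7, 9.
f(27/7) ≈ 2.9520, f(33/7) ≈ 3.2293, f(39/7) ≈ 3.4847, f(45/7) ≈ 3.7225, f(51/7) ≈ 3.9461, f(57/7) ≈ 4.1576, f(9) ≈ 4.3589.
Sum = Δu · [f(27/7) + f(33/7) + f(39/7) + ...].
Sum ≈ 22.1581.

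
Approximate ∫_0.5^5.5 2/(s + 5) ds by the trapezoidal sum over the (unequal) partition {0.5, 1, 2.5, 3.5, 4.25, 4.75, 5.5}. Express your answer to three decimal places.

Subinterval widths: 0.5, 1.5, 1, 0.75, 0.5, 0.75.
f(0.5) = 4/11, f(1) = 1/3, f(2.5) = 4/15, f(3.5) = 4/17, f(4.25) = 8/37, f(4.75) = 8/39, f(5.5) = 4/21.
On each subinterval the trapezoid contributes (Δs_i/2)·[f(s_{i-1}) + f(s_i)].
Sum ≈ 1.298.

1.298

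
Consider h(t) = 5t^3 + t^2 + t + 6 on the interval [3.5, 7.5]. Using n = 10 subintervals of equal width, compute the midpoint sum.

3935.38

Δt = (7.5 − 3.5)/10 = 0.4.
Midpoints: 3.7, 4.1, 4.5, 4.9, 5.3, 5.7, 6.1, 6.5, 6.9, 7.3.
h(3.7) = 276.655, h(4.1) = 371.515, h(4.5) = 486.375, h(4.9) = 623.155, h(5.3) = 783.775, h(5.7) = 970.155, h(6.1) = 1184.215, h(6.5) = 1427.875, h(6.9) = 1703.055, h(7.3) = 2011.675.
Sum = Δt · [h(3.7) + h(4.1) + h(4.5) + ...].
Sum = 3935.38.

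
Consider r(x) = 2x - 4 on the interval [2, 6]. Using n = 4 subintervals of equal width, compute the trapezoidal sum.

16

Δx = (6 − 2)/4 = 1.
r(2) = 0, r(3) = 2, r(4) = 4, r(5) = 6, r(6) = 8.
T_4 = (Δx/2)·[r(x_0) + 2r(x_1) + 2r(x_2) + 2r(x_3) + r(x_4)].
Sum = 16.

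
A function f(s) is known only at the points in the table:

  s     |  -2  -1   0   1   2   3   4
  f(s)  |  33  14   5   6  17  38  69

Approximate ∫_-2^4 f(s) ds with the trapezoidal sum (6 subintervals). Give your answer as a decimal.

Δs = 1.
T_6 = (1/2)·[33 + 2·14 + 2·5 + 2·6 + 2·17 + 2·38 + 69] = 131.

131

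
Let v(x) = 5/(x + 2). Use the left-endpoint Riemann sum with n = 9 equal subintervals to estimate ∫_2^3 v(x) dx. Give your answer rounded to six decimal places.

1.129722

Δx = (3 − 2)/9 = 1/9.
Left endpoints: 2, 19/9, 20/9, 7/3, 22/9, 23/9, 8/3, 25/9, 26/9.
v(2) = 1.25, v(19/9) = 45/37, v(20/9) = 45/38, v(7/3) = 15/13, v(22/9) = 1.125, v(23/9) = 45/41, v(8/3) = 15/14, v(25/9) = 45/43, v(26/9) = 45/44.
Sum = Δx · [v(2) + v(19/9) + v(20/9) + ...].
Sum ≈ 1.129722.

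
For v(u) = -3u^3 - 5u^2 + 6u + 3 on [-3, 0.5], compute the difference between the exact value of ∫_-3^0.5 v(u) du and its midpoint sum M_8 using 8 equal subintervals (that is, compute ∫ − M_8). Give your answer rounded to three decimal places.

0.349

Exact integral: ∫_-3^0.5 v(u) du ≈ -0.25521.
M_8 ≈ -0.60413.
Error ≈ -0.25521 − (-0.60413) ≈ 0.349.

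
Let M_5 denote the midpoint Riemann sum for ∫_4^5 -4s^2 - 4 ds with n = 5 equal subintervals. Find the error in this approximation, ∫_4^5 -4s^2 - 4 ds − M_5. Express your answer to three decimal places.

-0.013

Exact integral: ∫_4^5 f(s) ds ≈ -85.33333.
M_5 = -85.32.
Error ≈ -85.33333 − (-85.32) ≈ -0.013.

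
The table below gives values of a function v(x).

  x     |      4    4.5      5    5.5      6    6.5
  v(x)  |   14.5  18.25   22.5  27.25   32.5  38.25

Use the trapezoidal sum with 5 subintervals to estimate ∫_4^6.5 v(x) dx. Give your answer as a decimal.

Δx = 0.5.
T_5 = (0.5/2)·[14.5 + 2·18.25 + 2·22.5 + 2·27.25 + 2·32.5 + 38.25] = 63.4375.

63.4375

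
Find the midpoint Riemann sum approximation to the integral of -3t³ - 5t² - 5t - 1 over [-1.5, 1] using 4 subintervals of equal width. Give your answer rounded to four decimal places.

Δt = (1 − (-1.5))/4 = 0.625.
Midpoints: -1.1875, -0.5625, 0.0625, 0.6875.
f(-1.1875) = 11921/4096, f(-0.5625) = 3131/4096, f(0.0625) = -5459/4096, f(0.6875) = -31849/4096.
Sum = Δt · [f(-1.1875) + f(-0.5625) + f(0.0625) + f(0.6875)].
Sum ≈ -3.3960.

-3.3960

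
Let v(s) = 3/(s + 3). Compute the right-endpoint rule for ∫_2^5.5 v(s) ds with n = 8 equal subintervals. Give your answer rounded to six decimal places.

Δs = (5.5 − 2)/8 = 0.4375.
Right endpoints: 2.4375, 2.875, 3.3125, 3.75, 4.1875, 4.625, 5.0625, 5.5.
v(2.4375) = 16/29, v(2.875) = 24/47, v(3.3125) = 48/101, v(3.75) = 4/9, v(4.1875) = 48/115, v(4.625) = 24/61, v(5.0625) = 16/43, v(5.5) = 6/17.
Sum = Δs · [v(2.4375) + v(2.875) + v(3.3125) + ...].
Sum ≈ 1.539091.

1.539091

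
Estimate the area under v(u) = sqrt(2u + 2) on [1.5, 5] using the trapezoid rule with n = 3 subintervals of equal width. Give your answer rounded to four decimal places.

10.1118

Δu = (5 − 1.5)/3 = 7/6.
v(1.5) ≈ 2.2361, v(8/3) ≈ 2.7080, v(23/6) ≈ 3.1091, v(5) ≈ 3.4641.
T_3 = (Δu/2)·[v(u_0) + 2v(u_1) + 2v(u_2) + v(u_3)].
Sum ≈ 10.1118.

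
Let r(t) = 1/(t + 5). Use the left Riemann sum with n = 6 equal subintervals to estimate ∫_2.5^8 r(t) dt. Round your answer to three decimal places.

0.577

Δt = (8 − 2.5)/6 = 11/12.
Left endpoints: 2.5, 41/12, 13/3, 5.25, 37/6, 85/12.
r(2.5) = 2/15, r(41/12) = 12/101, r(13/3) = 3/28, r(5.25) = 4/41, r(37/6) = 6/67, r(85/12) = 12/145.
Sum = Δt · [r(2.5) + r(41/12) + r(13/3) + ...].
Sum ≈ 0.577.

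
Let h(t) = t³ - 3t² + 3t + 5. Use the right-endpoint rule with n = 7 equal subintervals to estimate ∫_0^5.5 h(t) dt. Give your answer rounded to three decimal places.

Δt = (5.5 − 0)/7 = 11/14.
Right endpoints: 11/14, 11/7, 33/14, 22/7, 55/14, 33/7, 5.5.
h(11/14) = 16437/2744, h(11/7) = 2122/343, h(33/14) = 23323/2744, h(22/7) = 5433/343, h(55/14) = 85385/2744, h(33/7) = 19634/343, h(5.5) = 97.125.
Sum = Δt · [h(11/14) + h(11/7) + h(33/14) + ...].
Sum ≈ 174.429.

174.429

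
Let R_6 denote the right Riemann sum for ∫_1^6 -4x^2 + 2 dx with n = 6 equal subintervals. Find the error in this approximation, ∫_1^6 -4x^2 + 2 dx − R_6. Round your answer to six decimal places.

Exact integral: ∫_1^6 f(x) dx ≈ -276.66666667.
R_6 ≈ -337.31481481.
Error ≈ -276.66666667 − (-337.31481481) ≈ 60.648148.

60.648148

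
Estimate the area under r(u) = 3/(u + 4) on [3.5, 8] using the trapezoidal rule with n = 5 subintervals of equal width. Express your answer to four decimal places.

1.4122

Δu = (8 − 3.5)/5 = 0.9.
r(3.5) = 0.4, r(4.4) = 5/14, r(5.3) = 10/31, r(6.2) = 5/17, r(7.1) = 10/37, r(8) = 0.25.
T_5 = (Δu/2)·[r(u_0) + 2r(u_1) + ... + 2r(u_{4}) + r(u_5)].
Sum ≈ 1.4122.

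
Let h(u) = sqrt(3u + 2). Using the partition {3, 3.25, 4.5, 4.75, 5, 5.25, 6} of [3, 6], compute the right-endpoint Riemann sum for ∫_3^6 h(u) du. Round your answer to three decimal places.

Subinterval widths: 0.25, 1.25, 0.25, 0.25, 0.25, 0.75.
Right endpoints: 3.25, 4.5, 4.75, 5, 5.25, 6.
h(3.25) ≈ 3.428, h(4.5) ≈ 3.937, h(4.75) ≈ 4.031, h(5) ≈ 4.123, h(5.25) ≈ 4.213, h(6) ≈ 4.472.
Sum = Σ Δu_i · h(u_i).
Sum ≈ 12.224.

12.224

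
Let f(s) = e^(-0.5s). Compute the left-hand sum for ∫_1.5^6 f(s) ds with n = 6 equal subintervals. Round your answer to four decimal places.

1.0135

Δs = (6 − 1.5)/6 = 0.75.
Left endpoints: 1.5, 2.25, 3, 3.75, 4.5, 5.25.
f(1.5) ≈ 0.4724, f(2.25) ≈ 0.3247, f(3) ≈ 0.2231, f(3.75) ≈ 0.1534, f(4.5) ≈ 0.1054, f(5.25) ≈ 0.0724.
Sum = Δs · [f(1.5) + f(2.25) + f(3) + ...].
Sum ≈ 1.0135.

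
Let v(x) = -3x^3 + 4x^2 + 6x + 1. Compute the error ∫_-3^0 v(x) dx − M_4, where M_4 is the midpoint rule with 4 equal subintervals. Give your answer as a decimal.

Exact integral: ∫_-3^0 v(x) dx = 72.75.
M_4 = 70.2890625.
Error = 72.75 − 70.2890625 = 2.4609375.

2.4609375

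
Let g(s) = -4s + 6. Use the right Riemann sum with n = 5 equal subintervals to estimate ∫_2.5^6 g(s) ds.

-43.4

Δs = (6 − 2.5)/5 = 0.7.
Right endpoints: 3.2, 3.9, 4.6, 5.3, 6.
g(3.2) = -6.8, g(3.9) = -9.6, g(4.6) = -12.4, g(5.3) = -15.2, g(6) = -18.
Sum = Δs · [g(3.2) + g(3.9) + g(4.6) + g(5.3) + g(6)].
Sum = -43.4.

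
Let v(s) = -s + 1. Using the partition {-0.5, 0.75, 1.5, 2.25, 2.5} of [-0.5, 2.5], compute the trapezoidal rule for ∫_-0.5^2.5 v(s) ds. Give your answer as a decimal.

0

Subinterval widths: 1.25, 0.75, 0.75, 0.25.
v(-0.5) = 1.5, v(0.75) = 0.25, v(1.5) = -0.5, v(2.25) = -1.25, v(2.5) = -1.5.
On each subinterval the trapezoid contributes (Δs_i/2)·[v(s_{i-1}) + v(s_i)].
Sum = 0.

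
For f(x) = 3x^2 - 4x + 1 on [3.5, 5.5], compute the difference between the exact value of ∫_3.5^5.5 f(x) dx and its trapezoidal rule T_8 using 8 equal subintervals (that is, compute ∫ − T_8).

-0.0625

Exact integral: ∫_3.5^5.5 f(x) dx = 89.5.
T_8 = 89.5625.
Error = 89.5 − 89.5625 = -0.0625.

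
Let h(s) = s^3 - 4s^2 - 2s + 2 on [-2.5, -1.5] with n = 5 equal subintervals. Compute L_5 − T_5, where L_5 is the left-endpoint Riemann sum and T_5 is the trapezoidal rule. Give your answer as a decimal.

-2.625

L_5 = -21.525.
T_5 = -18.9.
L_5 − T_5 = -2.625.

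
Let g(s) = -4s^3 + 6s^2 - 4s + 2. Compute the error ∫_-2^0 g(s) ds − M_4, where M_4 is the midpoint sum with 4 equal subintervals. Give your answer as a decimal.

Exact integral: ∫_-2^0 g(s) ds = 44.
M_4 = 43.25.
Error = 44 − 43.25 = 0.75.

0.75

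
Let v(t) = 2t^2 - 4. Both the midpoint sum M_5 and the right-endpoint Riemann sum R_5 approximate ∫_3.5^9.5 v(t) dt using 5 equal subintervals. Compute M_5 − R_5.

M_5 = 517.56.
R_5 = 615.48.
M_5 − R_5 = -97.92.

-97.92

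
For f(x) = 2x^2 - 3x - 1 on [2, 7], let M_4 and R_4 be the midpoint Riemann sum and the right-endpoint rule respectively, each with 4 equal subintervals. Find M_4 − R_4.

M_4 = 149.53125.
R_4 = 200.3125.
M_4 − R_4 = -50.78125.

-50.78125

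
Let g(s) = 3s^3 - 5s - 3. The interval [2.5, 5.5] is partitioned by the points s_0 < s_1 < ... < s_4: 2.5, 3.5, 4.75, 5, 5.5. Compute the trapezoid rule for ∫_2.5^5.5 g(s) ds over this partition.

605.68359375

Subinterval widths: 1, 1.25, 0.25, 0.5.
g(2.5) = 31.375, g(3.5) = 108.125, g(4.75) = 294.765625, g(5) = 347, g(5.5) = 468.625.
On each subinterval the trapezoid contributes (Δs_i/2)·[g(s_{i-1}) + g(s_i)].
Sum = 605.68359375.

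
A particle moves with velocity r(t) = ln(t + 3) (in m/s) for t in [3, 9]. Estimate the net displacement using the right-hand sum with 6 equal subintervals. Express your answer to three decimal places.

13.408

Δt = (9 − 3)/6 = 1.
Right endpoints: 4, 5, 6, 7, 8, 9.
r(4) ≈ 1.946, r(5) ≈ 2.079, r(6) ≈ 2.197, r(7) ≈ 2.303, r(8) ≈ 2.398, r(9) ≈ 2.485.
Sum = Δt · [r(4) + r(5) + r(6) + ...].
Sum ≈ 13.408.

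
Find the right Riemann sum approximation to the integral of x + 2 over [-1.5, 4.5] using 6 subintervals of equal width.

Δx = (4.5 − (-1.5))/6 = 1.
Right endpoints: -0.5, 0.5, 1.5, 2.5, 3.5, 4.5.
f(-0.5) = 1.5, f(0.5) = 2.5, f(1.5) = 3.5, f(2.5) = 4.5, f(3.5) = 5.5, f(4.5) = 6.5.
Sum = Δx · [f(-0.5) + f(0.5) + f(1.5) + ...].
Sum = 24.

24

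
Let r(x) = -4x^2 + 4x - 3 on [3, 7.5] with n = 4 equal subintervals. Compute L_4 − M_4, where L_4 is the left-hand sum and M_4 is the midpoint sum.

L_4 = -353.109375.
M_4 = -443.6015625.
L_4 − M_4 = 90.4921875.

90.4921875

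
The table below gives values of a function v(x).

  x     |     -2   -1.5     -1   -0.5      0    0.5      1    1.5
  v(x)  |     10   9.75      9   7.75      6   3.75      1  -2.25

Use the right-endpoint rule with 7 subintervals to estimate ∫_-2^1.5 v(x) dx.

Δx = 0.5.
Sum = 0.5·[9.75 + 9 + 7.75 + 6 + 3.75 + 1 + (-2.25)] = 17.5.

17.5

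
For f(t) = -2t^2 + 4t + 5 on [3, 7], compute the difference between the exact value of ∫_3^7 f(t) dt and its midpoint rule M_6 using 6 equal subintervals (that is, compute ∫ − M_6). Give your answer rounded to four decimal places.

Exact integral: ∫_3^7 f(t) dt ≈ -110.666667.
M_6 ≈ -110.370370.
Error ≈ -110.666667 − (-110.370370) ≈ -0.2963.

-0.2963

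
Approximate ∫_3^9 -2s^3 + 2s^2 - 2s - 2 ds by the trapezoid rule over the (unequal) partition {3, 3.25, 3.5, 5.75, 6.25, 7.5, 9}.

-2945.1796875

Subinterval widths: 0.25, 0.25, 2.25, 0.5, 1.25, 1.5.
f(3) = -44, f(3.25) = -56.03125, f(3.5) = -70.25, f(5.75) = -327.59375, f(6.25) = -424.65625, f(7.5) = -748.25, f(9) = -1316.
On each subinterval the trapezoid contributes (Δs_i/2)·[f(s_{i-1}) + f(s_i)].
Sum = -2945.1796875.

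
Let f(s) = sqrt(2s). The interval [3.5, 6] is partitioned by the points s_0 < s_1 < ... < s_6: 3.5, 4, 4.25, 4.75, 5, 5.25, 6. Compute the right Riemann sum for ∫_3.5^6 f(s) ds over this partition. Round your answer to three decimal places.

Subinterval widths: 0.5, 0.25, 0.5, 0.25, 0.25, 0.75.
Right endpoints: 4, 4.25, 4.75, 5, 5.25, 6.
f(4) ≈ 2.828, f(4.25) ≈ 2.915, f(4.75) ≈ 3.082, f(5) ≈ 3.162, f(5.25) ≈ 3.240, f(6) ≈ 3.464.
Sum = Σ Δs_i · f(s_i).
Sum ≈ 7.883.

7.883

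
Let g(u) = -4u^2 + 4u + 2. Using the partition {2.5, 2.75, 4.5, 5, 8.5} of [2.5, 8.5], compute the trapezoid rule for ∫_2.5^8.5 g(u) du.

Subinterval widths: 0.25, 1.75, 0.5, 3.5.
g(2.5) = -13, g(2.75) = -17.25, g(4.5) = -61, g(5) = -78, g(8.5) = -253.
On each subinterval the trapezoid contributes (Δu_i/2)·[g(u_{i-1}) + g(u_i)].
Sum = -686.25.

-686.25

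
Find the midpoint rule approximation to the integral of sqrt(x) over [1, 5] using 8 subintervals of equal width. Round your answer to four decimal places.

6.7897

Δx = (5 − 1)/8 = 0.5.
Midpoints: 1.25, 1.75, 2.25, 2.75, 3.25, 3.75, 4.25, 4.75.
f(1.25) ≈ 1.1180, f(1.75) ≈ 1.3229, f(2.25) ≈ 1.5000, f(2.75) ≈ 1.6583, f(3.25) ≈ 1.8028, f(3.75) ≈ 1.9365, f(4.25) ≈ 2.0616, f(4.75) ≈ 2.1794.
Sum = Δx · [f(1.25) + f(1.75) + f(2.25) + ...].
Sum ≈ 6.7897.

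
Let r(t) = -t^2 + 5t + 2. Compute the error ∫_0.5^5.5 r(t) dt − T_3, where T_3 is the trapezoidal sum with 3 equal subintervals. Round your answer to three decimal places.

2.315

Exact integral: ∫_0.5^5.5 r(t) dt ≈ 29.58333.
T_3 ≈ 27.26852.
Error ≈ 29.58333 − 27.26852 ≈ 2.315.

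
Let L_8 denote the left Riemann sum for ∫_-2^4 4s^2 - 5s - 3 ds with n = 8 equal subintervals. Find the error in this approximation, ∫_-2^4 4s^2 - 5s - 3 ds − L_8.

Exact integral: ∫_-2^4 f(s) ds = 48.
L_8 = 43.5.
Error = 48 − 43.5 = 4.5.

4.5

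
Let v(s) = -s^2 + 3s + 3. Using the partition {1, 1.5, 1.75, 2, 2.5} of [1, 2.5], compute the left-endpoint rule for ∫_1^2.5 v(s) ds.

Subinterval widths: 0.5, 0.25, 0.25, 0.5.
Left endpoints: 1, 1.5, 1.75, 2.
v(1) = 5, v(1.5) = 5.25, v(1.75) = 5.1875, v(2) = 5.
Sum = Σ Δs_i · v(s_i).
Sum = 7.609375.

7.609375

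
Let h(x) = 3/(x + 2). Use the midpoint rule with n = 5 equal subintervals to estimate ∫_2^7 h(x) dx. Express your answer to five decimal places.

Δx = (7 − 2)/5 = 1.
Midpoints: 2.5, 3.5, 4.5, 5.5, 6.5.
h(2.5) = 2/3, h(3.5) = 6/11, h(4.5) = 6/13, h(5.5) = 0.4, h(6.5) = 6/17.
Sum = Δx · [h(2.5) + h(3.5) + h(4.5) + h(5.5) + h(6.5)].
Sum ≈ 2.42660.

2.42660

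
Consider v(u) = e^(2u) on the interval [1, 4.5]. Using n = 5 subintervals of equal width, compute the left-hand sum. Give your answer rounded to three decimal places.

1854.866

Δu = (4.5 − 1)/5 = 0.7.
Left endpoints: 1, 1.7, 2.4, 3.1, 3.8.
v(1) ≈ 7.389, v(1.7) ≈ 29.964, v(2.4) ≈ 121.510, v(3.1) ≈ 492.749, v(3.8) ≈ 1998.196.
Sum = Δu · [v(1) + v(1.7) + v(2.4) + v(3.1) + v(3.8)].
Sum ≈ 1854.866.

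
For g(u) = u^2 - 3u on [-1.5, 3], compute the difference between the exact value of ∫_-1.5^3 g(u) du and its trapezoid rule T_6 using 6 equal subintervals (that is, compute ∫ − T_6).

-0.421875

Exact integral: ∫_-1.5^3 g(u) du = 0.
T_6 = 0.421875.
Error = 0 − 0.421875 = -0.421875.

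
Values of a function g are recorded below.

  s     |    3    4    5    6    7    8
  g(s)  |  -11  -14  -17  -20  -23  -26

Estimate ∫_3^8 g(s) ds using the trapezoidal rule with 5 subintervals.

-92.5

Δs = 1.
T_5 = (1/2)·[(-11) + 2·(-14) + 2·(-17) + 2·(-20) + 2·(-23) + (-26)] = -92.5.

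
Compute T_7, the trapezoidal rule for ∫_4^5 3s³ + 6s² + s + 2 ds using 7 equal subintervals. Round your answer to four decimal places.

405.4082

Δs = (5 − 4)/7 = 1/7.
f(4) = 294, f(29/7) = 110596/343, f(30/7) = 120956/343, f(31/7) = 131940/343, f(32/7) = 143566/343, f(33/7) = 155852/343, f(34/7) = 168816/343, f(5) = 532.
T_7 = (Δs/2)·[f(s_0) + 2f(s_1) + ... + 2f(s_{6}) + f(s_7)].
Sum ≈ 405.4082.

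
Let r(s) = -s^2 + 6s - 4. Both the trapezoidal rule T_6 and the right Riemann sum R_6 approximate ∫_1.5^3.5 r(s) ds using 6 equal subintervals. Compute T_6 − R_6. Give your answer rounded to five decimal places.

T_6 ≈ 8.7962963.
R_6 ≈ 9.1296296.
T_6 − R_6 ≈ -0.33333.

-0.33333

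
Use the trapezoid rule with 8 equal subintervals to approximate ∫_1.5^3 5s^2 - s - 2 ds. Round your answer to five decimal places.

Δs = (3 − 1.5)/8 = 0.1875.
f(1.5) = 7.75, f(1.6875) = 10.55078125, f(1.875) = 13.703125, f(2.0625) = 17.20703125, f(2.25) = 21.0625, f(2.4375) = 25.26953125, f(2.625) = 29.828125, f(2.8125) = 34.73828125, f(3) = 40.
T_8 = (Δs/2)·[f(s_0) + 2f(s_1) + ... + 2f(s_{7}) + f(s_8)].
Sum ≈ 33.04395.

33.04395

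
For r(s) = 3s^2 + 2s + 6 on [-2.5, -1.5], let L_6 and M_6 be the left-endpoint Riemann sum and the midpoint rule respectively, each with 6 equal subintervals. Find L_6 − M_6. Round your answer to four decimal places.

L_6 ≈ 15.097222.
M_6 ≈ 14.243056.
L_6 − M_6 ≈ 0.8542.

0.8542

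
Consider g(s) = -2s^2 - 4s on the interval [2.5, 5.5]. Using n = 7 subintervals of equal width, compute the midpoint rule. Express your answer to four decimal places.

-148.4082

Δs = (5.5 − 2.5)/7 = 3/7.
Midpoints: 19/7, 22/7, 25/7, 4, 31/7, 34/7, 37/7.
g(19/7) = -1254/49, g(22/7) = -1584/49, g(25/7) = -1950/49, g(4) = -48, g(31/7) = -2790/49, g(34/7) = -3264/49, g(37/7) = -3774/49.
Sum = Δs · [g(19/7) + g(22/7) + g(25/7) + ...].
Sum ≈ -148.4082.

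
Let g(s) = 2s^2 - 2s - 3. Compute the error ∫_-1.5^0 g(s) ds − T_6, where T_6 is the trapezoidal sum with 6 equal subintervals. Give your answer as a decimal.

-0.03125

Exact integral: ∫_-1.5^0 g(s) ds = 0.
T_6 = 0.03125.
Error = 0 − 0.03125 = -0.03125.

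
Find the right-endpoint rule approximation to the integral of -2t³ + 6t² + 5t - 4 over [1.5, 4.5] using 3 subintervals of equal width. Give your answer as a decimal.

-26.25

Δt = (4.5 − 1.5)/3 = 1.
Right endpoints: 2.5, 3.5, 4.5.
f(2.5) = 14.75, f(3.5) = 1.25, f(4.5) = -42.25.
Sum = Δt · [f(2.5) + f(3.5) + f(4.5)].
Sum = -26.25.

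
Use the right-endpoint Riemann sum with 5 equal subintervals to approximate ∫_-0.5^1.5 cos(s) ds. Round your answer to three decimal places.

1.296

Δs = (1.5 − (-0.5))/5 = 0.4.
Right endpoints: -0.1, 0.3, 0.7, 1.1, 1.5.
f(-0.1) ≈ 0.995, f(0.3) ≈ 0.955, f(0.7) ≈ 0.765, f(1.1) ≈ 0.454, f(1.5) ≈ 0.071.
Sum = Δs · [f(-0.1) + f(0.3) + f(0.7) + f(1.1) + f(1.5)].
Sum ≈ 1.296.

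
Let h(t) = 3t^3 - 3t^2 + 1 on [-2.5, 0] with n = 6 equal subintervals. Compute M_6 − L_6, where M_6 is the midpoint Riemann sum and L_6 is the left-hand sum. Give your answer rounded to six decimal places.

15.218099

M_6 ≈ -41.90646701.
L_6 ≈ -57.12456597.
M_6 − L_6 ≈ 15.218099.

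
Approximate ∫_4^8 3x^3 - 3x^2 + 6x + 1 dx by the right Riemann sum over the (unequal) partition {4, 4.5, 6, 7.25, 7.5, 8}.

3255.58984375

Subinterval widths: 0.5, 1.5, 1.25, 0.25, 0.5.
Right endpoints: 4.5, 6, 7.25, 7.5, 8.
f(4.5) = 240.625, f(6) = 577, f(7.25) = 1030.046875, f(7.5) = 1142.875, f(8) = 1393.
Sum = Σ Δx_i · f(x_i).
Sum = 3255.58984375.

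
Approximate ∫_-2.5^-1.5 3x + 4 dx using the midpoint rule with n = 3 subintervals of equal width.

Δx = (-1.5 − (-2.5))/3 = 1/3.
Midpoints: -7/3, -2, -5/3.
f(-7/3) = -3, f(-2) = -2, f(-5/3) = -1.
Sum = Δx · [f(-7/3) + f(-2) + f(-5/3)].
Sum = -2.

-2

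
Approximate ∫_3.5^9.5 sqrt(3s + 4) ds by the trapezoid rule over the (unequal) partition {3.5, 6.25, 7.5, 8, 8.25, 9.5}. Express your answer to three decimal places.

Subinterval widths: 2.75, 1.25, 0.5, 0.25, 1.25.
f(3.5) ≈ 3.808, f(6.25) ≈ 4.770, f(7.5) ≈ 5.148, f(8) ≈ 5.292, f(8.25) ≈ 5.362, f(9.5) ≈ 5.701.
On each subinterval the trapezoid contributes (Δs_i/2)·[f(s_{i-1}) + f(s_i)].
Sum ≈ 28.848.

28.848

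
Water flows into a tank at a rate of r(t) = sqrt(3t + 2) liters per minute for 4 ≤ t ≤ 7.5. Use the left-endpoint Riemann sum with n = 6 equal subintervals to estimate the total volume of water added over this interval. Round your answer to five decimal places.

14.95278

Δt = (7.5 − 4)/6 = 7/12.
Left endpoints: 4, 55/12, 31/6, 5.75, 19/3, 83/12.
r(4) ≈ 3.74166, r(55/12) ≈ 3.96863, r(31/6) ≈ 4.18330, r(5.75) ≈ 4.38748, r(19/3) ≈ 4.58258, r(83/12) ≈ 4.76970.
Sum = Δt · [r(4) + r(55/12) + r(31/6) + ...].
Sum ≈ 14.95278.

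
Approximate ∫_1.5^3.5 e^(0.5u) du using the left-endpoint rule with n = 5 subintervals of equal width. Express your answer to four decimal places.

Δu = (3.5 − 1.5)/5 = 0.4.
Left endpoints: 1.5, 1.9, 2.3, 2.7, 3.1.
f(1.5) ≈ 2.1170, f(1.9) ≈ 2.5857, f(2.3) ≈ 3.1582, f(2.7) ≈ 3.8574, f(3.1) ≈ 4.7115.
Sum = Δu · [f(1.5) + f(1.9) + f(2.3) + f(2.7) + f(3.1)].
Sum ≈ 6.5719.

6.5719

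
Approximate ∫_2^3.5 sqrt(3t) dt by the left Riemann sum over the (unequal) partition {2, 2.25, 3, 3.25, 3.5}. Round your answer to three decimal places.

Subinterval widths: 0.25, 0.75, 0.25, 0.25.
Left endpoints: 2, 2.25, 3, 3.25.
f(2) ≈ 2.449, f(2.25) ≈ 2.598, f(3) ≈ 3.000, f(3.25) ≈ 3.122.
Sum = Σ Δt_i · f(t_i).
Sum ≈ 4.092.

4.092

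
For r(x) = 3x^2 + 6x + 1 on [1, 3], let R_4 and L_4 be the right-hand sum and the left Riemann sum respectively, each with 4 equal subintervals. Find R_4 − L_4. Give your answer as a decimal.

18

R_4 = 61.25.
L_4 = 43.25.
R_4 − L_4 = 18.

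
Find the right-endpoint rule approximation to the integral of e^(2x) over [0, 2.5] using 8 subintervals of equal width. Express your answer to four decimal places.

Δx = (2.5 − 0)/8 = 0.3125.
Right endpoints: 0.3125, 0.625, 0.9375, 1.25, 1.5625, 1.875, 2.1875, 2.5.
f(0.3125) ≈ 1.8682, f(0.625) ≈ 3.4903, f(0.9375) ≈ 6.5208, f(1.25) ≈ 12.1825, f(1.5625) ≈ 22.7599, f(1.875) ≈ 42.5211, f(2.1875) ≈ 79.4398, f(2.5) ≈ 148.4132.
Sum = Δx · [f(0.3125) + f(0.625) + f(0.9375) + ...].
Sum ≈ 99.1237.

99.1237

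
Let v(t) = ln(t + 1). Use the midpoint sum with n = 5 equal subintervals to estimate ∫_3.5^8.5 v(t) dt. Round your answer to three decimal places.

9.624

Δt = (8.5 − 3.5)/5 = 1.
Midpoints: 4, 5, 6, 7, 8.
v(4) ≈ 1.609, v(5) ≈ 1.792, v(6) ≈ 1.946, v(7) ≈ 2.079, v(8) ≈ 2.197.
Sum = Δt · [v(4) + v(5) + v(6) + v(7) + v(8)].
Sum ≈ 9.624.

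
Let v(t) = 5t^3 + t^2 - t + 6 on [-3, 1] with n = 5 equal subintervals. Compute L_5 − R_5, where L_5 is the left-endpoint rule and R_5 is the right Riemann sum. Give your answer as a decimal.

-102.4

L_5 = -119.84.
R_5 = -17.44.
L_5 − R_5 = -102.4.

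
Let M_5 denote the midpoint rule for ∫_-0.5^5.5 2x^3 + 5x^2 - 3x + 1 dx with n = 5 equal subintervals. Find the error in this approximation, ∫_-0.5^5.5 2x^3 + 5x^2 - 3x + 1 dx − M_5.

Exact integral: ∫_-0.5^5.5 f(x) dx = 696.
M_5 = 681.6.
Error = 696 − 681.6 = 14.4.

14.4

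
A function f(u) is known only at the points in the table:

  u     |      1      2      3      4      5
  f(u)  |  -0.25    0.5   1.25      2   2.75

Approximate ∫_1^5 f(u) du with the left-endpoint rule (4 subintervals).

3.5

Δu = 1.
Sum = 1·[(-0.25) + 0.5 + 1.25 + 2] = 3.5.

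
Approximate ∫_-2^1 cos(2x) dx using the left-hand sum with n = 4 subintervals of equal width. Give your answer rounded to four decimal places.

-0.0277

Δx = (1 − (-2))/4 = 0.75.
Left endpoints: -2, -1.25, -0.5, 0.25.
f(-2) ≈ -0.6536, f(-1.25) ≈ -0.8011, f(-0.5) ≈ 0.5403, f(0.25) ≈ 0.8776.
Sum = Δx · [f(-2) + f(-1.25) + f(-0.5) + f(0.25)].
Sum ≈ -0.0277.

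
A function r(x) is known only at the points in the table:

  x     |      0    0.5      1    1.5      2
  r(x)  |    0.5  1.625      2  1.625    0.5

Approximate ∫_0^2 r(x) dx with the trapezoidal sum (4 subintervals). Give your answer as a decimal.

Δx = 0.5.
T_4 = (0.5/2)·[0.5 + 2·1.625 + 2·2 + 2·1.625 + 0.5] = 2.875.

2.875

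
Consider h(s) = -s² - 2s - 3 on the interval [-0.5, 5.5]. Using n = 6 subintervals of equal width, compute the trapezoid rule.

Δs = (5.5 − (-0.5))/6 = 1.
h(-0.5) = -2.25, h(0.5) = -4.25, h(1.5) = -8.25, h(2.5) = -14.25, h(3.5) = -22.25, h(4.5) = -32.25, h(5.5) = -44.25.
T_6 = (Δs/2)·[h(s_0) + 2h(s_1) + ... + 2h(s_{5}) + h(s_6)].
Sum = -104.5.

-104.5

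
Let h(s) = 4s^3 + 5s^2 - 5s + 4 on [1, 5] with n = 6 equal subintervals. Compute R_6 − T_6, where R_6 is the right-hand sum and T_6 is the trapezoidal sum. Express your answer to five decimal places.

R_6 ≈ 997.4814815.
T_6 ≈ 798.8148148.
R_6 − T_6 ≈ 198.66667.

198.66667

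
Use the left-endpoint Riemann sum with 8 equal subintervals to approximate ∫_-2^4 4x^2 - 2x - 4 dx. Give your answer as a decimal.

Δx = (4 − (-2))/8 = 0.75.
Left endpoints: -2, -1.25, -0.5, 0.25, 1, 1.75, 2.5, 3.25.
f(-2) = 16, f(-1.25) = 4.75, f(-0.5) = -2, f(0.25) = -4.25, f(1) = -2, f(1.75) = 4.75, f(2.5) = 16, f(3.25) = 31.75.
Sum = Δx · [f(-2) + f(-1.25) + f(-0.5) + ...].
Sum = 48.75.

48.75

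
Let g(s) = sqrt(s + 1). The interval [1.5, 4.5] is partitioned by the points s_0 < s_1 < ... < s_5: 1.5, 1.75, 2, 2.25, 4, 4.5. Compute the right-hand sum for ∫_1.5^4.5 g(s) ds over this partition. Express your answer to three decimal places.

Subinterval widths: 0.25, 0.25, 0.25, 1.75, 0.5.
Right endpoints: 1.75, 2, 2.25, 4, 4.5.
g(1.75) ≈ 1.658, g(2) ≈ 1.732, g(2.25) ≈ 1.803, g(4) ≈ 2.236, g(4.5) ≈ 2.345.
Sum = Σ Δs_i · g(s_i).
Sum ≈ 6.384.

6.384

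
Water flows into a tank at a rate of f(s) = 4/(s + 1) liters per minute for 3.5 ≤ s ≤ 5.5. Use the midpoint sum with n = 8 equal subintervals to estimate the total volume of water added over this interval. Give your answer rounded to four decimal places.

Δs = (5.5 − 3.5)/8 = 0.25.
Midpoints: 3.625, 3.875, 4.125, 4.375, 4.625, 4.875, 5.125, 5.375.
f(3.625) = 32/37, f(3.875) = 32/39, f(4.125) = 32/41, f(4.375) = 32/43, f(4.625) = 32/45, f(4.875) = 32/47, f(5.125) = 32/49, f(5.375) = 32/51.
Sum = Δs · [f(3.625) + f(3.875) + f(4.125) + ...].
Sum ≈ 1.4706.

1.4706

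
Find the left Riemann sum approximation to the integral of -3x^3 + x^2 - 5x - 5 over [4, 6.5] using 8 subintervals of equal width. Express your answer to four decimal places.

-1060.0134

Δx = (6.5 − 4)/8 = 0.3125.
Left endpoints: 4, 4.3125, 4.625, 4.9375, 5.25, 5.5625, 5.875, 6.1875.
f(4) = -201, f(4.3125) = -1018151/4096, f(4.625) = -155407/512, f(4.9375) = -1500861/4096, f(5.25) = -437.796875, f(5.5625) = -2122571/4096, f(5.875) = -311397/512, f(6.1875) = -2901281/4096.
Sum = Δx · [f(4) + f(4.3125) + f(4.625) + ...].
Sum ≈ -1060.0134.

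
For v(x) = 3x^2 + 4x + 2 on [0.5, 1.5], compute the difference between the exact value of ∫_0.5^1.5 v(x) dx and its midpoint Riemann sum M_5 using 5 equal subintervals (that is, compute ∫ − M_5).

Exact integral: ∫_0.5^1.5 v(x) dx = 9.25.
M_5 = 9.24.
Error = 9.25 − 9.24 = 0.01.

0.01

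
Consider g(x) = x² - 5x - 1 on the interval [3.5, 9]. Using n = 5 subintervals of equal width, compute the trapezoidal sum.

Δx = (9 − 3.5)/5 = 1.1.
g(3.5) = -6.25, g(4.6) = -2.84, g(5.7) = 2.99, g(6.8) = 11.24, g(7.9) = 21.91, g(9) = 35.
T_5 = (Δx/2)·[g(x_0) + 2g(x_1) + ... + 2g(x_{4}) + g(x_5)].
Sum = 52.4425.

52.4425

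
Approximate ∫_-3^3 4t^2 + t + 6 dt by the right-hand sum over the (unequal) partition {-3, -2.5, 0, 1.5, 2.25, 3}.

Subinterval widths: 0.5, 2.5, 1.5, 0.75, 0.75.
Right endpoints: -2.5, 0, 1.5, 2.25, 3.
f(-2.5) = 28.5, f(0) = 6, f(1.5) = 16.5, f(2.25) = 28.5, f(3) = 45.
Sum = Σ Δt_i · f(t_i).
Sum = 109.125.

109.125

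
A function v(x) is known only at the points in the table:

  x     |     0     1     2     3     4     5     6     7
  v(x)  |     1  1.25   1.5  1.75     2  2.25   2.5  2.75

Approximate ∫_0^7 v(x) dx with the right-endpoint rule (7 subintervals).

Δx = 1.
Sum = 1·[1.25 + 1.5 + 1.75 + 2 + 2.25 + 2.5 + 2.75] = 14.

14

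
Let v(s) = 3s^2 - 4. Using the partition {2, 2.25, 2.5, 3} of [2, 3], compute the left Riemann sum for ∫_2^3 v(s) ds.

12.171875

Subinterval widths: 0.25, 0.25, 0.5.
Left endpoints: 2, 2.25, 2.5.
v(2) = 8, v(2.25) = 11.1875, v(2.5) = 14.75.
Sum = Σ Δs_i · v(s_i).
Sum = 12.171875.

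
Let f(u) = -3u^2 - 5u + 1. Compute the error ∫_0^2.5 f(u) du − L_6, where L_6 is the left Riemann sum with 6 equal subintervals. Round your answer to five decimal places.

-6.29340

Exact integral: ∫_0^2.5 f(u) du = -28.75.
L_6 ≈ -22.4565972.
Error ≈ -28.75 − (-22.4565972) ≈ -6.29340.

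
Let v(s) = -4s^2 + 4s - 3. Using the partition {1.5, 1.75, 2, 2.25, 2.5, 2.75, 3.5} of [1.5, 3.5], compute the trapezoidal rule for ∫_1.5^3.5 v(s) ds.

-39

Subinterval widths: 0.25, 0.25, 0.25, 0.25, 0.25, 0.75.
v(1.5) = -6, v(1.75) = -8.25, v(2) = -11, v(2.25) = -14.25, v(2.5) = -18, v(2.75) = -22.25, v(3.5) = -38.
On each subinterval the trapezoid contributes (Δs_i/2)·[v(s_{i-1}) + v(s_i)].
Sum = -39.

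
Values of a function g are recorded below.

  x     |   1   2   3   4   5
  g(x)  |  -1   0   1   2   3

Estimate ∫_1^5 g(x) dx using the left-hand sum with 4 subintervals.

2

Δx = 1.
Sum = 1·[(-1) + 0 + 1 + 2] = 2.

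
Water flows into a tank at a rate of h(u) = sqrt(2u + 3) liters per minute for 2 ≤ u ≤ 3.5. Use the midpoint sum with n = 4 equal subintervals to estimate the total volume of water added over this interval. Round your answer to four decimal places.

Δu = (3.5 − 2)/4 = 0.375.
Midpoints: 2.1875, 2.5625, 2.9375, 3.3125.
h(2.1875) ≈ 2.7157, h(2.5625) ≈ 2.8504, h(2.9375) ≈ 2.9791, h(3.3125) ≈ 3.1024.
Sum = Δu · [h(2.1875) + h(2.5625) + h(2.9375) + h(3.3125)].
Sum ≈ 4.3679.

4.3679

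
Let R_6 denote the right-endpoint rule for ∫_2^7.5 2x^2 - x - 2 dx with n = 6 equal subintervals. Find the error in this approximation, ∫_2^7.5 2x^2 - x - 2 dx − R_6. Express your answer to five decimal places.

Exact integral: ∫_2^7.5 f(x) dx ≈ 238.7916667.
R_6 ≈ 285.7071759.
Error ≈ 238.7916667 − 285.7071759 ≈ -46.91551.

-46.91551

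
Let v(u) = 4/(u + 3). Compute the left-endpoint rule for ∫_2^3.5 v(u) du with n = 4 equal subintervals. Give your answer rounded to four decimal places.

1.0848

Δu = (3.5 − 2)/4 = 0.375.
Left endpoints: 2, 2.375, 2.75, 3.125.
v(2) = 0.8, v(2.375) = 32/43, v(2.75) = 16/23, v(3.125) = 32/49.
Sum = Δu · [v(2) + v(2.375) + v(2.75) + v(3.125)].
Sum ≈ 1.0848.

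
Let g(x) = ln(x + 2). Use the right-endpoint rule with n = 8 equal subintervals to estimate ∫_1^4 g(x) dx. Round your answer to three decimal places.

Δx = (4 − 1)/8 = 0.375.
Right endpoints: 1.375, 1.75, 2.125, 2.5, 2.875, 3.25, 3.625, 4.
g(1.375) ≈ 1.216, g(1.75) ≈ 1.322, g(2.125) ≈ 1.417, g(2.5) ≈ 1.504, g(2.875) ≈ 1.584, g(3.25) ≈ 1.658, g(3.625) ≈ 1.727, g(4) ≈ 1.792.
Sum = Δx · [g(1.375) + g(1.75) + g(2.125) + ...].
Sum ≈ 4.583.

4.583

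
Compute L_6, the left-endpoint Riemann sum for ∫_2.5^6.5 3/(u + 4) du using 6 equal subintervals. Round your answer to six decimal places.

1.498947

Δu = (6.5 − 2.5)/6 = 2/3.
Left endpoints: 2.5, 19/6, 23/6, 4.5, 31/6, 35/6.
f(2.5) = 6/13, f(19/6) = 18/43, f(23/6) = 18/47, f(4.5) = 6/17, f(31/6) = 18/55, f(35/6) = 18/59.
Sum = Δu · [f(2.5) + f(19/6) + f(23/6) + ...].
Sum ≈ 1.498947.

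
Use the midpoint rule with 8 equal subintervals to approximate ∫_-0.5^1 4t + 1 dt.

Δt = (1 − (-0.5))/8 = 0.1875.
Midpoints: -0.40625, -0.21875, -0.03125, 0.15625, 0.34375, 0.53125, 0.71875, 0.90625.
f(-0.40625) = -0.625, f(-0.21875) = 0.125, f(-0.03125) = 0.875, f(0.15625) = 1.625, f(0.34375) = 2.375, f(0.53125) = 3.125, f(0.71875) = 3.875, f(0.90625) = 4.625.
Sum = Δt · [f(-0.40625) + f(-0.21875) + f(-0.03125) + ...].
Sum = 3.

3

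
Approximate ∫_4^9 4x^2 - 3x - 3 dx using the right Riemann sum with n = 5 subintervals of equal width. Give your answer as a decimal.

900

Δx = (9 − 4)/5 = 1.
Right endpoints: 5, 6, 7, 8, 9.
f(5) = 82, f(6) = 123, f(7) = 172, f(8) = 229, f(9) = 294.
Sum = Δx · [f(5) + f(6) + f(7) + f(8) + f(9)].
Sum = 900.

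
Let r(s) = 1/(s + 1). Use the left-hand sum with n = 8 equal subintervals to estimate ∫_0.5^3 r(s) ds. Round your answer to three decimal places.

Δs = (3 − 0.5)/8 = 0.3125.
Left endpoints: 0.5, 0.8125, 1.125, 1.4375, 1.75, 2.0625, 2.375, 2.6875.
r(0.5) = 2/3, r(0.8125) = 16/29, r(1.125) = 8/17, r(1.4375) = 16/39, r(1.75) = 4/11, r(2.0625) = 16/49, r(2.375) = 8/27, r(2.6875) = 16/59.
Sum = Δs · [r(0.5) + r(0.8125) + r(1.125) + ...].
Sum ≈ 1.049.

1.049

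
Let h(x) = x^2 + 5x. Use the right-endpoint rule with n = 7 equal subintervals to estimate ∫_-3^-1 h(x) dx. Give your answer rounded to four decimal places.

Δx = (-1 − (-3))/7 = 2/7.
Right endpoints: -19/7, -17/7, -15/7, -13/7, -11/7, -9/7, -1.
h(-19/7) = -304/49, h(-17/7) = -306/49, h(-15/7) = -300/49, h(-13/7) = -286/49, h(-11/7) = -264/49, h(-9/7) = -234/49, h(-1) = -4.
Sum = Δx · [h(-19/7) + h(-17/7) + h(-15/7) + ...].
Sum ≈ -11.0204.

-11.0204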